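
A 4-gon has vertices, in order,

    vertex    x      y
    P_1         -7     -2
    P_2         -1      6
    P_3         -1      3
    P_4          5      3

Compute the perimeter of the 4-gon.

32

|P_1P_2| = √((6)² + (8)²) = √100 = 10
|P_2P_3| = √((0)² + (-3)²) = √9 = 3
|P_3P_4| = √((6)² + (0)²) = √36 = 6
|P_4P_1| = √((-12)² + (-5)²) = √169 = 13
Perimeter = 10 + 3 + 6 + 13 = 32.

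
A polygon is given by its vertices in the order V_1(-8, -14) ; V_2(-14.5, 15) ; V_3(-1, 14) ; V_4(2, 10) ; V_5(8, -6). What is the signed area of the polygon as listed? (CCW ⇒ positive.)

Cross-terms: -323, -188, -38, -92, -160  ⇒  Σ = -801
Signed area = Σ/2 = -400.5 (negative ⇒ clockwise traversal).

-400.5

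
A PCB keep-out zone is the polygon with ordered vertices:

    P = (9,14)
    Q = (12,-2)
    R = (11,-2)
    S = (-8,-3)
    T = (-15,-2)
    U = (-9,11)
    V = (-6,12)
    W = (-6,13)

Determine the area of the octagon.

349

Σ = (-186) + (-2) + (-49) + (-29) + (-183) + (-42) + (-6) + (-201) = -698
Area = |Σ|/2 = 349.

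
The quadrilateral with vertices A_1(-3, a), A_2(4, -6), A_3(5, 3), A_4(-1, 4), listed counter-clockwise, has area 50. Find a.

Write out the shoelace sum; only the two edges meeting at A_1 involve a:
2·Area = [((-1)·a − (-3)·4) + ((-3)·(-6) − 4·a)] + 65
       = -5·a + 95 = 100
⇒ a = -1.

-1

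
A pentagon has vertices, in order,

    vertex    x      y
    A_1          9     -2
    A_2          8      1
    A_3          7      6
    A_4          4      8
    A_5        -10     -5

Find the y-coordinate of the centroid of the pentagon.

Apply the surveyor's formula. First the cross-terms c_i = x_i·y_{i+1} − x_{i+1}·y_i:
  25, 41, 32, 60, 65  ⇒  2A = 223, A = 111.5.
Then Σ (y_i + y_{i+1})·c_i = 435, so ȳ = 435 / (6·111.5) = 145/223.

145/223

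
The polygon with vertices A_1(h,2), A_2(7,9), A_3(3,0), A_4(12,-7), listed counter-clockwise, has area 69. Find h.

The doubled signed area Σ (x_i y_{i+1} − x_{i+1} y_i) is linear in h.
With h=0 it equals -38; the coefficient of h is 16 (from the two edges through A_1).
So 16·h + -38 = 2·69 = 138 ⇒ h = 11.

11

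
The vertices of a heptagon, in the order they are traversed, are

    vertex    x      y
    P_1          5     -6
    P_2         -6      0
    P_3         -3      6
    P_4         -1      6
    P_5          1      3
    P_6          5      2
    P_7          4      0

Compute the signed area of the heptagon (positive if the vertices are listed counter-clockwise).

Apply the shoelace formula: 2A = Σ (x_i·y_{i+1} − x_{i+1}·y_i), indices taken mod 7.
Σ = (-36) + (-36) + (-12) + (-9) + (-13) + (-8) + (-24) = -138
Signed area = Σ/2 = -69 (negative ⇒ clockwise traversal).

-69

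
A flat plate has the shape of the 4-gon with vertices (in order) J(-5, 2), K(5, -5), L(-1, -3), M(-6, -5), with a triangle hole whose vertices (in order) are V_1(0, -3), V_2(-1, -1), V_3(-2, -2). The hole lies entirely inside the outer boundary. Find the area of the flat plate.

Outer boundary:
Apply Gauss's area formula: 2A = Σ (x_i·y_{i+1} − x_{i+1}·y_i), indices taken mod 4.
Σ = (15) + (-20) + (-13) + (-37) = -55
Area = |Σ|/2 = 27.5.
Hole:
Apply the surveyor's formula: 2A = Σ (x_i·y_{i+1} − x_{i+1}·y_i), indices taken mod 3.
Cross-terms: -3, 0, 6  ⇒  Σ = 3
Area = |Σ|/2 = 1.5.
Net area = 27.5 − 1.5 = 26.

26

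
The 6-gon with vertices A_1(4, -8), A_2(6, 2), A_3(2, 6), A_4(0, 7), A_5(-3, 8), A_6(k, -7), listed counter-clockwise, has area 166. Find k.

The doubled signed area Σ (x_i y_{i+1} − x_{i+1} y_i) is linear in k.
With k=0 it equals 172; the coefficient of k is -16 (from the two edges through A_6).
So -16·k + 172 = 2·166 = 332 ⇒ k = -10.

-10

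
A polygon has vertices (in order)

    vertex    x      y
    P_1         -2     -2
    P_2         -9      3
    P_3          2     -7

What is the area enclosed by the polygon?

Σ = (-24) + (57) + (-18) = 15
Area = |Σ|/2 = 7.5.

7.5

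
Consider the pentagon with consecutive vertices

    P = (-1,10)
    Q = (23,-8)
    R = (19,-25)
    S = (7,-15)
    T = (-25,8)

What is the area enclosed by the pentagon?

658

P→Q: (-1)(-8) − (23)(10) = -222
Q→R: (23)(-25) − (19)(-8) = -423
R→S: (19)(-15) − (7)(-25) = -110
S→T: (7)(8) − (-25)(-15) = -319
T→P: (-25)(10) − (-1)(8) = -242
Σ = -1316
Area = |Σ|/2 = 658.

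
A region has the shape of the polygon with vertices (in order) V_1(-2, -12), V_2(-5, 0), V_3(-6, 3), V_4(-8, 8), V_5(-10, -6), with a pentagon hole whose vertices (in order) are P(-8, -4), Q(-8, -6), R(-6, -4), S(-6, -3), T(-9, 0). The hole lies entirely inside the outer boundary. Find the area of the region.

61

Outer boundary:
Σ = (-60) + (-15) + (-24) + (128) + (108) = 137
Area = |Σ|/2 = 68.5.
Hole:
Σ = (16) + (-4) + (-6) + (-27) + (36) = 15
Area = |Σ|/2 = 7.5.
Net area = 68.5 − 7.5 = 61.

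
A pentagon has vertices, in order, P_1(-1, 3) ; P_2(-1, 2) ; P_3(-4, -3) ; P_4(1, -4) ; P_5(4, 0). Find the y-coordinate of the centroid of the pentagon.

-167/177

Apply the shoelace formula. First the cross-terms c_i = x_i·y_{i+1} − x_{i+1}·y_i:
  1, 11, 19, 16, 12  ⇒  2A = 59, A = 29.5.
Then Σ (y_i + y_{i+1})·c_i = -167, so ȳ = -167 / (6·29.5) = -167/177.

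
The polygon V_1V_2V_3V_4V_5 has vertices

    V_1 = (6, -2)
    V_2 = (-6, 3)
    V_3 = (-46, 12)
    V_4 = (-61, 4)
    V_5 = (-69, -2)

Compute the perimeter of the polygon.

|V_1V_2| = √((-12)² + (5)²) = √169 = 13
|V_2V_3| = √((-40)² + (9)²) = √1681 = 41
|V_3V_4| = √((-15)² + (-8)²) = √289 = 17
|V_4V_5| = √((-8)² + (-6)²) = √100 = 10
|V_5V_1| = √((75)² + (0)²) = √5625 = 75
Perimeter = 13 + 41 + 17 + 10 + 75 = 156.

156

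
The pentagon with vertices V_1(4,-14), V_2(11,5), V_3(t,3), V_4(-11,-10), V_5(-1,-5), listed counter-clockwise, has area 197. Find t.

The doubled signed area Σ (x_i y_{i+1} − x_{i+1} y_i) is linear in t.
With t=0 it equals 319; the coefficient of t is -15 (from the two edges through V_3).
So -15·t + 319 = 2·197 = 394 ⇒ t = -5.

-5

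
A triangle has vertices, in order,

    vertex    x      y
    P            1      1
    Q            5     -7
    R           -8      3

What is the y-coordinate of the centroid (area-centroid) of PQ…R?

Apply the surveyor's formula. First the cross-terms c_i = x_i·y_{i+1} − x_{i+1}·y_i:
  -12, -41, -11  ⇒  2A = -64, A = -32.
Then Σ (y_i + y_{i+1})·c_i = 192, so ȳ = 192 / (6·(-32)) = -1.

-1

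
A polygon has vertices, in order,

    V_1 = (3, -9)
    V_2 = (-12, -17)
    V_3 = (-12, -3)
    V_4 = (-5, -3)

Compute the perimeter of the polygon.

|V_1V_2| = √((-15)² + (-8)²) = √289 = 17
|V_2V_3| = √((0)² + (14)²) = √196 = 14
|V_3V_4| = √((7)² + (0)²) = √49 = 7
|V_4V_1| = √((8)² + (-6)²) = √100 = 10
Perimeter = 17 + 14 + 7 + 10 = 48.

48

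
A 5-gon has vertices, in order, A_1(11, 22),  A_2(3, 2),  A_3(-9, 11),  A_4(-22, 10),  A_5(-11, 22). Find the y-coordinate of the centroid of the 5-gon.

3385/233

Apply the shoelace (surveyor's) formula. First the cross-terms c_i = x_i·y_{i+1} − x_{i+1}·y_i:
  -44, 51, 152, -374, -484  ⇒  2A = -699, A = -349.5.
Then Σ (y_i + y_{i+1})·c_i = -30465, so ȳ = -30465 / (6·(-349.5)) = 3385/233.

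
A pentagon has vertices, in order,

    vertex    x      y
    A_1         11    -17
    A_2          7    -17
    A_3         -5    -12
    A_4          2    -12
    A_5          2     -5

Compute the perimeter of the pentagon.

46

|A_1A_2| = √((-4)² + (0)²) = √16 = 4
|A_2A_3| = √((-12)² + (5)²) = √169 = 13
|A_3A_4| = √((7)² + (0)²) = √49 = 7
|A_4A_5| = √((0)² + (7)²) = √49 = 7
|A_5A_1| = √((9)² + (-12)²) = √225 = 15
Perimeter = 4 + 13 + 7 + 7 + 15 = 46.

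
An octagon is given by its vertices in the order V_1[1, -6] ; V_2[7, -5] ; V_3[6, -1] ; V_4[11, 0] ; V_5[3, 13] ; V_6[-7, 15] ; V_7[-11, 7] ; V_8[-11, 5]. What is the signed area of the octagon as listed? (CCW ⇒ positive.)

Apply the surveyor's formula: 2A = Σ (x_i·y_{i+1} − x_{i+1}·y_i), indices taken mod 8.
Σ = (37) + (23) + (11) + (143) + (136) + (116) + (22) + (61) = 549
Signed area = Σ/2 = 274.5 (positive ⇒ counter-clockwise traversal).

274.5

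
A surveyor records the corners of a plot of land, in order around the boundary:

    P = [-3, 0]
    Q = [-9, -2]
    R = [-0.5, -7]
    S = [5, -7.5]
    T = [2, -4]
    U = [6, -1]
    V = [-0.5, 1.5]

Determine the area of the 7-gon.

68.375

Apply the shoelace formula: 2A = Σ (x_i·y_{i+1} − x_{i+1}·y_i), indices taken mod 7.
Cross-terms: 6, 62, 38.75, -5, 22, 8.5, 4.5  ⇒  Σ = 136.75
Area = |Σ|/2 = 68.375.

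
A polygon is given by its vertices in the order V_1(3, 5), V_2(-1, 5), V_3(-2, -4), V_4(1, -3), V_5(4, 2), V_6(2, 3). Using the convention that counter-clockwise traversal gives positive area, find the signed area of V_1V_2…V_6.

33.5

Apply the shoelace formula: 2A = Σ (x_i·y_{i+1} − x_{i+1}·y_i), indices taken mod 6.
V_1→V_2: (3)(5) − (-1)(5) = 20
V_2→V_3: (-1)(-4) − (-2)(5) = 14
V_3→V_4: (-2)(-3) − (1)(-4) = 10
V_4→V_5: (1)(2) − (4)(-3) = 14
V_5→V_6: (4)(3) − (2)(2) = 8
V_6→V_1: (2)(5) − (3)(3) = 1
Σ = 67
Signed area = Σ/2 = 33.5 (positive ⇒ counter-clockwise traversal).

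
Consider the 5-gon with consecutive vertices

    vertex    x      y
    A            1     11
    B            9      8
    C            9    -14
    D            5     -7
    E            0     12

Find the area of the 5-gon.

Cross-terms: -91, -198, 7, 60, -12  ⇒  Σ = -234
Area = |Σ|/2 = 117.

117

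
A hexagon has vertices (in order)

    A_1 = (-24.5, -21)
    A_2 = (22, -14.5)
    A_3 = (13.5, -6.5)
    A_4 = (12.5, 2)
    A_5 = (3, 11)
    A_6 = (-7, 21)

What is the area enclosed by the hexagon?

Apply the shoelace (surveyor's) formula: 2A = Σ (x_i·y_{i+1} − x_{i+1}·y_i), indices taken mod 6.
A_1→A_2: (-24.5)(-14.5) − (22)(-21) = 817.25
A_2→A_3: (22)(-6.5) − (13.5)(-14.5) = 52.75
A_3→A_4: (13.5)(2) − (12.5)(-6.5) = 108.25
A_4→A_5: (12.5)(11) − (3)(2) = 131.5
A_5→A_6: (3)(21) − (-7)(11) = 140
A_6→A_1: (-7)(-21) − (-24.5)(21) = 661.5
Σ = 1911.25
Area = |Σ|/2 = 955.625.

955.625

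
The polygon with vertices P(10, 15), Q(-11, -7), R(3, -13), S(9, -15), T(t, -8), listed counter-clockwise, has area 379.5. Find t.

14

The doubled signed area Σ (x_i y_{i+1} − x_{i+1} y_i) is linear in t.
With t=0 it equals 339; the coefficient of t is 30 (from the two edges through T).
So 30·t + 339 = 2·379.5 = 759 ⇒ t = 14.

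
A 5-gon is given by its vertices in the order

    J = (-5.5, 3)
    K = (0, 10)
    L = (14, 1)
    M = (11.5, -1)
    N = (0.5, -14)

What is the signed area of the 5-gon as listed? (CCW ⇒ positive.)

Cross-terms: -55, -140, -25.5, -160.5, -75.5  ⇒  Σ = -456.5
Signed area = Σ/2 = -228.25 (negative ⇒ clockwise traversal).

-228.25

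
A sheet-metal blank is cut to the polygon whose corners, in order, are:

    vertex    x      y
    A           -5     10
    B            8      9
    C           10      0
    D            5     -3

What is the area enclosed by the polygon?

105

Apply the shoelace formula: 2A = Σ (x_i·y_{i+1} − x_{i+1}·y_i), indices taken mod 4.
A→B: (-5)(9) − (8)(10) = -125
B→C: (8)(0) − (10)(9) = -90
C→D: (10)(-3) − (5)(0) = -30
D→A: (5)(10) − (-5)(-3) = 35
Σ = -210
Area = |Σ|/2 = 105.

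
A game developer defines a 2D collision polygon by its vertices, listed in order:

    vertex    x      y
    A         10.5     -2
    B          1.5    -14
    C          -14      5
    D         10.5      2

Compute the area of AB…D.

Cross-terms: -144, -188.5, -80.5, -42  ⇒  Σ = -455
Area = |Σ|/2 = 227.5.

227.5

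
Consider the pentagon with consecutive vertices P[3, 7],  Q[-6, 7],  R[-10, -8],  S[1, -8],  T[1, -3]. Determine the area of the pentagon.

Apply the shoelace (surveyor's) formula: 2A = Σ (x_i·y_{i+1} − x_{i+1}·y_i), indices taken mod 5.
Σ = (63) + (118) + (88) + (5) + (16) = 290
Area = |Σ|/2 = 145.

145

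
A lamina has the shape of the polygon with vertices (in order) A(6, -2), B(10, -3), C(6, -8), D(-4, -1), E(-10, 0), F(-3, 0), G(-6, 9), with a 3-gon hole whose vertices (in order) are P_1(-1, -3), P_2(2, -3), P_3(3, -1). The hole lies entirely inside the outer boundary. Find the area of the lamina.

Outer boundary:
Σ = (2) + (-62) + (-38) + (-10) + (0) + (-27) + (-42) = -177
Area = |Σ|/2 = 88.5.
Hole:
Σ = (9) + (7) + (-10) = 6
Area = |Σ|/2 = 3.
Net area = 88.5 − 3 = 85.5.

85.5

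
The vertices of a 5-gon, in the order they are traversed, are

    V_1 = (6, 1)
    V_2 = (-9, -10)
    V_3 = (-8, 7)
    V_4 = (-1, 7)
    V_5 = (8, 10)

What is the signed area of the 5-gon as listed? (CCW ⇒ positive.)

-180.5

Apply the shoelace (surveyor's) formula: 2A = Σ (x_i·y_{i+1} − x_{i+1}·y_i), indices taken mod 5.
Σ = (-51) + (-143) + (-49) + (-66) + (-52) = -361
Signed area = Σ/2 = -180.5 (negative ⇒ clockwise traversal).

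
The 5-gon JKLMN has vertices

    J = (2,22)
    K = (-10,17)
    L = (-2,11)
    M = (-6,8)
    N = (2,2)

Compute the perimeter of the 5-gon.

58

|JK| = √((-12)² + (-5)²) = √169 = 13
|KL| = √((8)² + (-6)²) = √100 = 10
|LM| = √((-4)² + (-3)²) = √25 = 5
|MN| = √((8)² + (-6)²) = √100 = 10
|NJ| = √((0)² + (20)²) = √400 = 20
Perimeter = 13 + 10 + 5 + 10 + 20 = 58.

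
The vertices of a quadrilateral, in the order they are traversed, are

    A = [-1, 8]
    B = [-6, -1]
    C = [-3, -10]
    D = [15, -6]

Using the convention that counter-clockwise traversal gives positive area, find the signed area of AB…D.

194

A→B: (-1)(-1) − (-6)(8) = 49
B→C: (-6)(-10) − (-3)(-1) = 57
C→D: (-3)(-6) − (15)(-10) = 168
D→A: (15)(8) − (-1)(-6) = 114
Σ = 388
Signed area = Σ/2 = 194 (positive ⇒ counter-clockwise traversal).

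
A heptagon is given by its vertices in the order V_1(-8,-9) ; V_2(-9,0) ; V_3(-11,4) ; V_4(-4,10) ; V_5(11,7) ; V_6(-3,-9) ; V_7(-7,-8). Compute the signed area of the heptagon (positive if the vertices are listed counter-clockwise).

Apply the shoelace formula: 2A = Σ (x_i·y_{i+1} − x_{i+1}·y_i), indices taken mod 7.
Σ = (-81) + (-36) + (-94) + (-138) + (-78) + (-39) + (-1) = -467
Signed area = Σ/2 = -233.5 (negative ⇒ clockwise traversal).

-233.5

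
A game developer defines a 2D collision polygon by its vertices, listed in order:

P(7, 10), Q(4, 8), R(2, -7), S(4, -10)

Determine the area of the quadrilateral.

Apply the surveyor's formula: 2A = Σ (x_i·y_{i+1} − x_{i+1}·y_i), indices taken mod 4.
Σ = (16) + (-44) + (8) + (110) = 90
Area = |Σ|/2 = 45.

45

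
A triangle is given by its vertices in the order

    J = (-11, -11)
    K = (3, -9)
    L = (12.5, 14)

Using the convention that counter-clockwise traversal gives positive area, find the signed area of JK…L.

J→K: (-11)(-9) − (3)(-11) = 132
K→L: (3)(14) − (12.5)(-9) = 154.5
L→J: (12.5)(-11) − (-11)(14) = 16.5
Σ = 303
Signed area = Σ/2 = 151.5 (positive ⇒ counter-clockwise traversal).

151.5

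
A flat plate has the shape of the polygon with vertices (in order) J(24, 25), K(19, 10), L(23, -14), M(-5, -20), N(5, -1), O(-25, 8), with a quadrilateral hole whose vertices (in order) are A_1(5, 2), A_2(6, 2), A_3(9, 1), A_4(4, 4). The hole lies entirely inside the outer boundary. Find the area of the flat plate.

976

Outer boundary:
Σ = (-235) + (-496) + (-530) + (105) + (15) + (-817) = -1958
Area = |Σ|/2 = 979.
Hole:
Apply the shoelace (surveyor's) formula: 2A = Σ (x_i·y_{i+1} − x_{i+1}·y_i), indices taken mod 4.
Cross-terms: -2, -12, 32, -12  ⇒  Σ = 6
Area = |Σ|/2 = 3.
Net area = 979 − 3 = 976.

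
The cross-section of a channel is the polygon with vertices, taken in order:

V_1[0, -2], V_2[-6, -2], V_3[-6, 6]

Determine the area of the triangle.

24

V_1→V_2: (0)(-2) − (-6)(-2) = -12
V_2→V_3: (-6)(6) − (-6)(-2) = -48
V_3→V_1: (-6)(-2) − (0)(6) = 12
Σ = -48
Area = |Σ|/2 = 24.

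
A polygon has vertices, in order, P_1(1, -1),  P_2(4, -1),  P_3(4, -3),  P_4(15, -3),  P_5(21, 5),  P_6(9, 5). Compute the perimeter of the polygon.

48

|P_1P_2| = √((3)² + (0)²) = √9 = 3
|P_2P_3| = √((0)² + (-2)²) = √4 = 2
|P_3P_4| = √((11)² + (0)²) = √121 = 11
|P_4P_5| = √((6)² + (8)²) = √100 = 10
|P_5P_6| = √((-12)² + (0)²) = √144 = 12
|P_6P_1| = √((-8)² + (-6)²) = √100 = 10
Perimeter = 3 + 2 + 11 + 10 + 12 + 10 = 48.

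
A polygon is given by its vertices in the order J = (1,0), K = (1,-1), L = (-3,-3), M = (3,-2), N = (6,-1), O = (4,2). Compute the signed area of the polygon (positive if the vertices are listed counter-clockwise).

J→K: (1)(-1) − (1)(0) = -1
K→L: (1)(-3) − (-3)(-1) = -6
L→M: (-3)(-2) − (3)(-3) = 15
M→N: (3)(-1) − (6)(-2) = 9
N→O: (6)(2) − (4)(-1) = 16
O→J: (4)(0) − (1)(2) = -2
Σ = 31
Signed area = Σ/2 = 15.5 (positive ⇒ counter-clockwise traversal).

15.5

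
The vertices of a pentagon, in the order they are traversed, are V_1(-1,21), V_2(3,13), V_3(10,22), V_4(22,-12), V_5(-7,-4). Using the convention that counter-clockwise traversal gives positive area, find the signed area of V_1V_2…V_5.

-533.5

Apply the shoelace formula: 2A = Σ (x_i·y_{i+1} − x_{i+1}·y_i), indices taken mod 5.
Σ = (-76) + (-64) + (-604) + (-172) + (-151) = -1067
Signed area = Σ/2 = -533.5 (negative ⇒ clockwise traversal).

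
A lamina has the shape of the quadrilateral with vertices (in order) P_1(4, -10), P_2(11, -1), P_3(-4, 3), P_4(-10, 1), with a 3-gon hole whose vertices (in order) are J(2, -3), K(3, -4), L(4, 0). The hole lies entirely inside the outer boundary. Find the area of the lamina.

126

Outer boundary:
Apply the shoelace formula: 2A = Σ (x_i·y_{i+1} − x_{i+1}·y_i), indices taken mod 4.
Cross-terms: 106, 29, 26, 96  ⇒  Σ = 257
Area = |Σ|/2 = 128.5.
Hole:
Σ = (1) + (16) + (-12) = 5
Area = |Σ|/2 = 2.5.
Net area = 128.5 − 2.5 = 126.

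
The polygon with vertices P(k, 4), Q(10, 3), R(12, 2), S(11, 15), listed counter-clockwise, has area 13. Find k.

10

The doubled signed area Σ (x_i y_{i+1} − x_{i+1} y_i) is linear in k.
With k=0 it equals 146; the coefficient of k is -12 (from the two edges through P).
So -12·k + 146 = 2·13 = 26 ⇒ k = 10.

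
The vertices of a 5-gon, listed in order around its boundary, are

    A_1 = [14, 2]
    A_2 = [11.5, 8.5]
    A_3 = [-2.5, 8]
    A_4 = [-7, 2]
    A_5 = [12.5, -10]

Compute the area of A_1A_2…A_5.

235.125

Σ = (96) + (113.25) + (51) + (45) + (165) = 470.25
Area = |Σ|/2 = 235.125.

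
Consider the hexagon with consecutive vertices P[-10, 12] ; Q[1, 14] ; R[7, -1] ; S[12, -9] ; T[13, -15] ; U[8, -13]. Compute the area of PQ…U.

224

Apply the shoelace (surveyor's) formula: 2A = Σ (x_i·y_{i+1} − x_{i+1}·y_i), indices taken mod 6.
Cross-terms: -152, -99, -51, -63, -49, -34  ⇒  Σ = -448
Area = |Σ|/2 = 224.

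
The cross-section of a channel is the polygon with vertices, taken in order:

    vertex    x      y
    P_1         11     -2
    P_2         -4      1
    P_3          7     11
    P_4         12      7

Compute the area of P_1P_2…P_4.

116

Σ = (3) + (-51) + (-83) + (-101) = -232
Area = |Σ|/2 = 116.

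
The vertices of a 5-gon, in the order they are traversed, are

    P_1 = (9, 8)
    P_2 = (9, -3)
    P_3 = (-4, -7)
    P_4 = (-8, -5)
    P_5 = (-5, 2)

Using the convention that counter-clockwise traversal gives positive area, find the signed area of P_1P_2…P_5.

Σ = (-99) + (-75) + (-36) + (-41) + (-58) = -309
Signed area = Σ/2 = -154.5 (negative ⇒ clockwise traversal).

-154.5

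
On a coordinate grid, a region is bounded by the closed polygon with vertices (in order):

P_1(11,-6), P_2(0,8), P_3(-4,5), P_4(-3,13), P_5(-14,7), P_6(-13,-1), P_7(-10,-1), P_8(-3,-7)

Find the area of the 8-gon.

Σ = (88) + (32) + (-37) + (161) + (105) + (3) + (67) + (95) = 514
Area = |Σ|/2 = 257.

257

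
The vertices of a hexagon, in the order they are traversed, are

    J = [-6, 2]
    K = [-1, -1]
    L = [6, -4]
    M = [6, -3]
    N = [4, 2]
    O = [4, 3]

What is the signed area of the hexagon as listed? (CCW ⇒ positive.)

39

Cross-terms: 8, 10, 6, 24, 4, 26  ⇒  Σ = 78
Signed area = Σ/2 = 39 (positive ⇒ counter-clockwise traversal).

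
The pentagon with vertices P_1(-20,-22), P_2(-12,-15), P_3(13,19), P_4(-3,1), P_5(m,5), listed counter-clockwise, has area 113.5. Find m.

The doubled signed area Σ (x_i y_{i+1} − x_{i+1} y_i) is linear in m.
With m=0 it equals 158; the coefficient of m is -23 (from the two edges through P_5).
So -23·m + 158 = 2·113.5 = 227 ⇒ m = -3.

-3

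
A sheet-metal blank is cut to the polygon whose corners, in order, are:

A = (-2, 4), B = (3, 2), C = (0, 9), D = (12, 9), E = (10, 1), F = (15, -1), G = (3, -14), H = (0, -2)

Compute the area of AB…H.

Apply the shoelace formula: 2A = Σ (x_i·y_{i+1} − x_{i+1}·y_i), indices taken mod 8.
Σ = (-16) + (27) + (-108) + (-78) + (-25) + (-207) + (-6) + (-4) = -417
Area = |Σ|/2 = 208.5.

208.5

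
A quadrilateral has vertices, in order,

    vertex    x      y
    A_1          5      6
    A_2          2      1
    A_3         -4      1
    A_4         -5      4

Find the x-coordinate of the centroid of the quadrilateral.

Apply the surveyor's formula. First the cross-terms c_i = x_i·y_{i+1} − x_{i+1}·y_i:
  -7, 6, -11, -50  ⇒  2A = -62, A = -31.
Then Σ (x_i + x_{i+1})·c_i = 38, so x̄ = 38 / (6·(-31)) = -19/93.

-19/93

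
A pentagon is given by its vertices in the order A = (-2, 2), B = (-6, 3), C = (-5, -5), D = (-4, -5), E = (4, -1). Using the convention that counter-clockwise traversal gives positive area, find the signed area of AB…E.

43

Σ = (6) + (45) + (5) + (24) + (6) = 86
Signed area = Σ/2 = 43 (positive ⇒ counter-clockwise traversal).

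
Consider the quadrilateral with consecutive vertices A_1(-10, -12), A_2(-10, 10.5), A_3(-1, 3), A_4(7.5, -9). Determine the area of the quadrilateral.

219

Apply Gauss's area formula: 2A = Σ (x_i·y_{i+1} − x_{i+1}·y_i), indices taken mod 4.
Cross-terms: -225, -19.5, -13.5, -180  ⇒  Σ = -438
Area = |Σ|/2 = 219.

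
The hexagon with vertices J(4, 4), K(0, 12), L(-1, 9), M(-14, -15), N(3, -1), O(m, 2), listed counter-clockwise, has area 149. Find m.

The doubled signed area Σ (x_i y_{i+1} − x_{i+1} y_i) is linear in m.
With m=0 it equals 258; the coefficient of m is 5 (from the two edges through O).
So 5·m + 258 = 2·149 = 298 ⇒ m = 8.

8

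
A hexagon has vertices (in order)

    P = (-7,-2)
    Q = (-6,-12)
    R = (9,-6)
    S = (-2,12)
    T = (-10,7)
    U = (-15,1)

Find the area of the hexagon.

275

Σ = (72) + (144) + (96) + (106) + (95) + (37) = 550
Area = |Σ|/2 = 275.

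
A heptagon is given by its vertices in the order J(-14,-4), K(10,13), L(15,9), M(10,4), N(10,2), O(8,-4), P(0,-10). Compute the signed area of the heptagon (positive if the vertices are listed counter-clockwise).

Apply the shoelace formula: 2A = Σ (x_i·y_{i+1} − x_{i+1}·y_i), indices taken mod 7.
Σ = (-142) + (-105) + (-30) + (-20) + (-56) + (-80) + (-140) = -573
Signed area = Σ/2 = -286.5 (negative ⇒ clockwise traversal).

-286.5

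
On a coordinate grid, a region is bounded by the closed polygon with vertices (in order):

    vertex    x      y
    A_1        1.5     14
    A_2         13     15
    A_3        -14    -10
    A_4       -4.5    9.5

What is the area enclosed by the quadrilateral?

Σ = (-159.5) + (80) + (-178) + (-77.25) = -334.75
Area = |Σ|/2 = 167.375.

167.375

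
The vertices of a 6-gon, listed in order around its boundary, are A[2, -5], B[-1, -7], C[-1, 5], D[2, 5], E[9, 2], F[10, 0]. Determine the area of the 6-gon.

Apply the shoelace formula: 2A = Σ (x_i·y_{i+1} − x_{i+1}·y_i), indices taken mod 6.
Σ = (-19) + (-12) + (-15) + (-41) + (-20) + (-50) = -157
Area = |Σ|/2 = 78.5.

78.5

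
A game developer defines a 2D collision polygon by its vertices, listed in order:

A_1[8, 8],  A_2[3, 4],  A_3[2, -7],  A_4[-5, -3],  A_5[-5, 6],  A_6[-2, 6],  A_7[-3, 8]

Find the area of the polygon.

105.5

Apply the shoelace (surveyor's) formula: 2A = Σ (x_i·y_{i+1} − x_{i+1}·y_i), indices taken mod 7.
Σ = (8) + (-29) + (-41) + (-45) + (-18) + (2) + (-88) = -211
Area = |Σ|/2 = 105.5.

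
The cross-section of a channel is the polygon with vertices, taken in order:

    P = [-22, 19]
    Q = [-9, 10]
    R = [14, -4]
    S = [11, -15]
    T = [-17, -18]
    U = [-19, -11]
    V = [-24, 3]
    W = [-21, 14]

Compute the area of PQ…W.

806

P→Q: (-22)(10) − (-9)(19) = -49
Q→R: (-9)(-4) − (14)(10) = -104
R→S: (14)(-15) − (11)(-4) = -166
S→T: (11)(-18) − (-17)(-15) = -453
T→U: (-17)(-11) − (-19)(-18) = -155
U→V: (-19)(3) − (-24)(-11) = -321
V→W: (-24)(14) − (-21)(3) = -273
W→P: (-21)(19) − (-22)(14) = -91
Σ = -1612
Area = |Σ|/2 = 806.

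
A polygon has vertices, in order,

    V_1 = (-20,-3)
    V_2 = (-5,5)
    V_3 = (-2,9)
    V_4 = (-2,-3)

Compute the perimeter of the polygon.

|V_1V_2| = √((15)² + (8)²) = √289 = 17
|V_2V_3| = √((3)² + (4)²) = √25 = 5
|V_3V_4| = √((0)² + (-12)²) = √144 = 12
|V_4V_1| = √((-18)² + (0)²) = √324 = 18
Perimeter = 17 + 5 + 12 + 18 = 52.

52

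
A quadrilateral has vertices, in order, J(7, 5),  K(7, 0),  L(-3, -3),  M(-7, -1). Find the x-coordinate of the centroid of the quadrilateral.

Apply the shoelace (surveyor's) formula. First the cross-terms c_i = x_i·y_{i+1} − x_{i+1}·y_i:
  -35, -21, -18, -28  ⇒  2A = -102, A = -51.
Then Σ (x_i + x_{i+1})·c_i = -394, so x̄ = -394 / (6·(-51)) = 197/153.

197/153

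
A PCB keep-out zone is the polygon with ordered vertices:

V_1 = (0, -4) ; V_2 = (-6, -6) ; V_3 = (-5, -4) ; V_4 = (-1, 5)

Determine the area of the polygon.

Apply the surveyor's formula: 2A = Σ (x_i·y_{i+1} − x_{i+1}·y_i), indices taken mod 4.
Σ = (-24) + (-6) + (-29) + (4) = -55
Area = |Σ|/2 = 27.5.

27.5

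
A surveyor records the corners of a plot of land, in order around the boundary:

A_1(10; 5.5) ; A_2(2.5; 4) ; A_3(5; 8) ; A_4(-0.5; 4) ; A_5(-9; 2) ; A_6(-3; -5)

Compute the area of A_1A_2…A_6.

A_1→A_2: (10)(4) − (2.5)(5.5) = 26.25
A_2→A_3: (2.5)(8) − (5)(4) = 0
A_3→A_4: (5)(4) − (-0.5)(8) = 24
A_4→A_5: (-0.5)(2) − (-9)(4) = 35
A_5→A_6: (-9)(-5) − (-3)(2) = 51
A_6→A_1: (-3)(5.5) − (10)(-5) = 33.5
Σ = 169.75
Area = |Σ|/2 = 84.875.

84.875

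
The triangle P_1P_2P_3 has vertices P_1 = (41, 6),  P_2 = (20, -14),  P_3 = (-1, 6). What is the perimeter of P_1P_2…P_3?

100

|P_1P_2| = √((-21)² + (-20)²) = √841 = 29
|P_2P_3| = √((-21)² + (20)²) = √841 = 29
|P_3P_1| = √((42)² + (0)²) = √1764 = 42
Perimeter = 29 + 29 + 42 = 100.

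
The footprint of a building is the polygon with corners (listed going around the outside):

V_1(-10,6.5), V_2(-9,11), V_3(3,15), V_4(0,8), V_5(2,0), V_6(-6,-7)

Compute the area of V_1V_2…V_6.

167.25

Apply the shoelace (surveyor's) formula: 2A = Σ (x_i·y_{i+1} − x_{i+1}·y_i), indices taken mod 6.
Σ = (-51.5) + (-168) + (24) + (-16) + (-14) + (-109) = -334.5
Area = |Σ|/2 = 167.25.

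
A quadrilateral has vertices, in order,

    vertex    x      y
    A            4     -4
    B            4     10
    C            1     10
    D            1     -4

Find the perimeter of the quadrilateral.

|AB| = √((0)² + (14)²) = √196 = 14
|BC| = √((-3)² + (0)²) = √9 = 3
|CD| = √((0)² + (-14)²) = √196 = 14
|DA| = √((3)² + (0)²) = √9 = 3
Perimeter = 14 + 3 + 14 + 3 = 34.

34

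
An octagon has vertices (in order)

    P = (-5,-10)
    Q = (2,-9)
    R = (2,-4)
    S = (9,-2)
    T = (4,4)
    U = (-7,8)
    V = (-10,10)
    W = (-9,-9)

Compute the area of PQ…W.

223

Σ = (65) + (10) + (32) + (44) + (60) + (10) + (180) + (45) = 446
Area = |Σ|/2 = 223.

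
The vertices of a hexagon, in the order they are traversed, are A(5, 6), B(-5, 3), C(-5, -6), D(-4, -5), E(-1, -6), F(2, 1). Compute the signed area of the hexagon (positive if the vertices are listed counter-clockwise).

A→B: (5)(3) − (-5)(6) = 45
B→C: (-5)(-6) − (-5)(3) = 45
C→D: (-5)(-5) − (-4)(-6) = 1
D→E: (-4)(-6) − (-1)(-5) = 19
E→F: (-1)(1) − (2)(-6) = 11
F→A: (2)(6) − (5)(1) = 7
Σ = 128
Signed area = Σ/2 = 64 (positive ⇒ counter-clockwise traversal).

64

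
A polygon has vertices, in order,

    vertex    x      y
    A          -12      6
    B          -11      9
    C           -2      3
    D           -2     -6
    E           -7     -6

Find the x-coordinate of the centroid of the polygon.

Apply the surveyor's formula. First the cross-terms c_i = x_i·y_{i+1} − x_{i+1}·y_i:
  -42, -15, 18, -30, -114  ⇒  2A = -183, A = -91.5.
Then Σ (x_i + x_{i+1})·c_i = 3525, so x̄ = 3525 / (6·(-91.5)) = -1175/183.

-1175/183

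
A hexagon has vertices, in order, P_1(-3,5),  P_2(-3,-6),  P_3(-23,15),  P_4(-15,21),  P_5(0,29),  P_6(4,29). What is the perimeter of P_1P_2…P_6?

96

|P_1P_2| = √((0)² + (-11)²) = √121 = 11
|P_2P_3| = √((-20)² + (21)²) = √841 = 29
|P_3P_4| = √((8)² + (6)²) = √100 = 10
|P_4P_5| = √((15)² + (8)²) = √289 = 17
|P_5P_6| = √((4)² + (0)²) = √16 = 4
|P_6P_1| = √((-7)² + (-24)²) = √625 = 25
Perimeter = 11 + 29 + 10 + 17 + 4 + 25 = 96.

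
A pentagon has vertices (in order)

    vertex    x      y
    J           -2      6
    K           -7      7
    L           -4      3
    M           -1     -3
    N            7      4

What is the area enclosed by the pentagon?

58.5

Cross-terms: 28, 7, 15, 17, 50  ⇒  Σ = 117
Area = |Σ|/2 = 58.5.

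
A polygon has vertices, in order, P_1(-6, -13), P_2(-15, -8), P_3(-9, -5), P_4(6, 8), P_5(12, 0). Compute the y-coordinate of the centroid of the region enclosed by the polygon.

Apply Gauss's area formula. First the cross-terms c_i = x_i·y_{i+1} − x_{i+1}·y_i:
  -147, 3, -42, -96, -156  ⇒  2A = -438, A = -219.
Then Σ (y_i + y_{i+1})·c_i = 4182, so ȳ = 4182 / (6·(-219)) = -697/219.

-697/219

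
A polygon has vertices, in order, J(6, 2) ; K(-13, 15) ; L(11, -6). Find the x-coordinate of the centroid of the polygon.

4/3

Apply the shoelace formula. First the cross-terms c_i = x_i·y_{i+1} − x_{i+1}·y_i:
  116, -87, 58  ⇒  2A = 87, A = 43.5.
Then Σ (x_i + x_{i+1})·c_i = 348, so x̄ = 348 / (6·43.5) = 4/3.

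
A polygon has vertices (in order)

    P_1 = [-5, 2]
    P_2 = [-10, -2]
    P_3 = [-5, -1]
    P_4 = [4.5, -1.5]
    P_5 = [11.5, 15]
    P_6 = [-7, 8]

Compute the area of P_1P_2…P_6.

174.875

Apply the surveyor's formula: 2A = Σ (x_i·y_{i+1} − x_{i+1}·y_i), indices taken mod 6.
Cross-terms: 30, 0, 12, 84.75, 197, 26  ⇒  Σ = 349.75
Area = |Σ|/2 = 174.875.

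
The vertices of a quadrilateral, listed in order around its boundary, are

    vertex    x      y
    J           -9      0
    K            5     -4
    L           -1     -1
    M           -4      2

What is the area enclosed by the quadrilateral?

Apply the shoelace (surveyor's) formula: 2A = Σ (x_i·y_{i+1} − x_{i+1}·y_i), indices taken mod 4.
Cross-terms: 36, -9, -6, 18  ⇒  Σ = 39
Area = |Σ|/2 = 19.5.

19.5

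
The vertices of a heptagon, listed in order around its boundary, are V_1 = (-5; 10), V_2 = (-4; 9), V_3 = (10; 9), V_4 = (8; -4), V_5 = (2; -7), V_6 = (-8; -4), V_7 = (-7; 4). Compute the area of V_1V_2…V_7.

V_1→V_2: (-5)(9) − (-4)(10) = -5
V_2→V_3: (-4)(9) − (10)(9) = -126
V_3→V_4: (10)(-4) − (8)(9) = -112
V_4→V_5: (8)(-7) − (2)(-4) = -48
V_5→V_6: (2)(-4) − (-8)(-7) = -64
V_6→V_7: (-8)(4) − (-7)(-4) = -60
V_7→V_1: (-7)(10) − (-5)(4) = -50
Σ = -465
Area = |Σ|/2 = 232.5.

232.5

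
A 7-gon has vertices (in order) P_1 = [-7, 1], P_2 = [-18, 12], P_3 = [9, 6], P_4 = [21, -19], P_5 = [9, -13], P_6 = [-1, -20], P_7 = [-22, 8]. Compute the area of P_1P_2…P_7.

644

Cross-terms: -66, -216, -297, -102, -193, -448, 34  ⇒  Σ = -1288
Area = |Σ|/2 = 644.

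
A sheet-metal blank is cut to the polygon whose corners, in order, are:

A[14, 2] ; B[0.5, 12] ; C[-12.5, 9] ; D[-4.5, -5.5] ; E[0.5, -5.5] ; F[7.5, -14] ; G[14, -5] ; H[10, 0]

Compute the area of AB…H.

A→B: (14)(12) − (0.5)(2) = 167
B→C: (0.5)(9) − (-12.5)(12) = 154.5
C→D: (-12.5)(-5.5) − (-4.5)(9) = 109.25
D→E: (-4.5)(-5.5) − (0.5)(-5.5) = 27.5
E→F: (0.5)(-14) − (7.5)(-5.5) = 34.25
F→G: (7.5)(-5) − (14)(-14) = 158.5
G→H: (14)(0) − (10)(-5) = 50
H→A: (10)(2) − (14)(0) = 20
Σ = 721
Area = |Σ|/2 = 360.5.

360.5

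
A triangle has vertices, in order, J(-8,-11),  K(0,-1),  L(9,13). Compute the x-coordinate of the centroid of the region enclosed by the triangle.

Apply the shoelace formula. First the cross-terms c_i = x_i·y_{i+1} − x_{i+1}·y_i:
  8, 9, 5  ⇒  2A = 22, A = 11.
Then Σ (x_i + x_{i+1})·c_i = 22, so x̄ = 22 / (6·11) = 1/3.

1/3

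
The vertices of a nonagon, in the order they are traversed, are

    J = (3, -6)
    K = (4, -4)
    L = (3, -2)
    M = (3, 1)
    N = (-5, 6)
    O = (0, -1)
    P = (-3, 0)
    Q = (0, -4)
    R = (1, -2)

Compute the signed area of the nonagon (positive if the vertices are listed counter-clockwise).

33

Apply the surveyor's formula: 2A = Σ (x_i·y_{i+1} − x_{i+1}·y_i), indices taken mod 9.
Σ = (12) + (4) + (9) + (23) + (5) + (-3) + (12) + (4) + (0) = 66
Signed area = Σ/2 = 33 (positive ⇒ counter-clockwise traversal).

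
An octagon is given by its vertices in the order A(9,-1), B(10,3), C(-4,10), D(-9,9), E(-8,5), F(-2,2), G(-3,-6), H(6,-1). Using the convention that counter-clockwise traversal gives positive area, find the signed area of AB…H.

Σ = (37) + (112) + (54) + (27) + (-6) + (18) + (39) + (3) = 284
Signed area = Σ/2 = 142 (positive ⇒ counter-clockwise traversal).

142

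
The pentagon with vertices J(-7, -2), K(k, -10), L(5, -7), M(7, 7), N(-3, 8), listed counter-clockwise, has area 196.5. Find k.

The doubled signed area Σ (x_i y_{i+1} − x_{i+1} y_i) is linear in k.
With k=0 it equals 343; the coefficient of k is -5 (from the two edges through K).
So -5·k + 343 = 2·196.5 = 393 ⇒ k = -10.

-10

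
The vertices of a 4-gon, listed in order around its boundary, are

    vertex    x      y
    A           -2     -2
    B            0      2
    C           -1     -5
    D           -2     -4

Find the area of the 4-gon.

Σ = (-4) + (2) + (-6) + (-4) = -12
Area = |Σ|/2 = 6.

6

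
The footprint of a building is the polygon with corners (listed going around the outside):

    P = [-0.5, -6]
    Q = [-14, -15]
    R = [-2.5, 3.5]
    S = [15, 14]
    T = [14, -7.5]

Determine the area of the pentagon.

Σ = (-76.5) + (-86.5) + (-87.5) + (-308.5) + (-87.75) = -646.75
Area = |Σ|/2 = 323.375.

323.375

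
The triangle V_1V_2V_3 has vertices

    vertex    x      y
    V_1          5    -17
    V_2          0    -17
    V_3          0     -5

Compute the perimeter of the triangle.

|V_1V_2| = √((-5)² + (0)²) = √25 = 5
|V_2V_3| = √((0)² + (12)²) = √144 = 12
|V_3V_1| = √((5)² + (-12)²) = √169 = 13
Perimeter = 5 + 12 + 13 = 30.

30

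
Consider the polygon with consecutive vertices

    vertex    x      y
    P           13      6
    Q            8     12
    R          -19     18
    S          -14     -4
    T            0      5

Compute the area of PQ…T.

Apply Gauss's area formula: 2A = Σ (x_i·y_{i+1} − x_{i+1}·y_i), indices taken mod 5.
Σ = (108) + (372) + (328) + (-70) + (-65) = 673
Area = |Σ|/2 = 336.5.

336.5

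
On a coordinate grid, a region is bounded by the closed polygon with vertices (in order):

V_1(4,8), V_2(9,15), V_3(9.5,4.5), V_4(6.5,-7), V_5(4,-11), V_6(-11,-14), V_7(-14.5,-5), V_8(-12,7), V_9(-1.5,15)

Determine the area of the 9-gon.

Apply the shoelace formula: 2A = Σ (x_i·y_{i+1} − x_{i+1}·y_i), indices taken mod 9.
V_1→V_2: (4)(15) − (9)(8) = -12
V_2→V_3: (9)(4.5) − (9.5)(15) = -102
V_3→V_4: (9.5)(-7) − (6.5)(4.5) = -95.75
V_4→V_5: (6.5)(-11) − (4)(-7) = -43.5
V_5→V_6: (4)(-14) − (-11)(-11) = -177
V_6→V_7: (-11)(-5) − (-14.5)(-14) = -148
V_7→V_8: (-14.5)(7) − (-12)(-5) = -161.5
V_8→V_9: (-12)(15) − (-1.5)(7) = -169.5
V_9→V_1: (-1.5)(8) − (4)(15) = -72
Σ = -981.25
Area = |Σ|/2 = 490.625.

490.625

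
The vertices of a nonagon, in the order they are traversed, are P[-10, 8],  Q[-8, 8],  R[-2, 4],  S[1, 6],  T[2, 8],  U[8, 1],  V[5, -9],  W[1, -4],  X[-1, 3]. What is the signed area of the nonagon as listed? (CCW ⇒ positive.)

Apply the shoelace formula: 2A = Σ (x_i·y_{i+1} − x_{i+1}·y_i), indices taken mod 9.
P→Q: (-10)(8) − (-8)(8) = -16
Q→R: (-8)(4) − (-2)(8) = -16
R→S: (-2)(6) − (1)(4) = -16
S→T: (1)(8) − (2)(6) = -4
T→U: (2)(1) − (8)(8) = -62
U→V: (8)(-9) − (5)(1) = -77
V→W: (5)(-4) − (1)(-9) = -11
W→X: (1)(3) − (-1)(-4) = -1
X→P: (-1)(8) − (-10)(3) = 22
Σ = -181
Signed area = Σ/2 = -90.5 (negative ⇒ clockwise traversal).

-90.5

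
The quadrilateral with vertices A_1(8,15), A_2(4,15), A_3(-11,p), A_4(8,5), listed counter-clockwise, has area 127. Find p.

-1

The doubled signed area Σ (x_i y_{i+1} − x_{i+1} y_i) is linear in p.
With p=0 it equals 250; the coefficient of p is -4 (from the two edges through A_3).
So -4·p + 250 = 2·127 = 254 ⇒ p = -1.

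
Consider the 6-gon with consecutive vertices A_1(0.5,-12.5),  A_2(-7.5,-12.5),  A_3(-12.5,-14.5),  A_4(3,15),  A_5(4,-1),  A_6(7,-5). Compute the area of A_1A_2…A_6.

226.25

Σ = (-100) + (-47.5) + (-144) + (-63) + (-13) + (-85) = -452.5
Area = |Σ|/2 = 226.25.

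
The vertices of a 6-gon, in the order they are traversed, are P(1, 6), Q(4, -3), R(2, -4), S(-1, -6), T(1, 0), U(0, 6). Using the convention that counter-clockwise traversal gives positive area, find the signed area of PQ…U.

P→Q: (1)(-3) − (4)(6) = -27
Q→R: (4)(-4) − (2)(-3) = -10
R→S: (2)(-6) − (-1)(-4) = -16
S→T: (-1)(0) − (1)(-6) = 6
T→U: (1)(6) − (0)(0) = 6
U→P: (0)(6) − (1)(6) = -6
Σ = -47
Signed area = Σ/2 = -23.5 (negative ⇒ clockwise traversal).

-23.5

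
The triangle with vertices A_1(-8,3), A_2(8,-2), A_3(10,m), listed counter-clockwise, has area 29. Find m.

1

Write out the shoelace sum; only the two edges meeting at A_3 involve m:
2·Area = [(8·m − 10·(-2)) + (10·3 − (-8)·m)] + -8
       = 16·m + 42 = 58
⇒ m = 1.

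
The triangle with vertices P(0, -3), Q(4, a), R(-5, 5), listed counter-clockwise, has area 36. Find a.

5

Write out the shoelace sum; only the two edges meeting at Q involve a:
2·Area = [(0·a − 4·(-3)) + (4·5 − (-5)·a)] + 15
       = 5·a + 47 = 72
⇒ a = 5.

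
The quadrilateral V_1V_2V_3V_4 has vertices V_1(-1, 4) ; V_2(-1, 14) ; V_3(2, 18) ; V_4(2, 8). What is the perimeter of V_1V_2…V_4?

|V_1V_2| = √((0)² + (10)²) = √100 = 10
|V_2V_3| = √((3)² + (4)²) = √25 = 5
|V_3V_4| = √((0)² + (-10)²) = √100 = 10
|V_4V_1| = √((-3)² + (-4)²) = √25 = 5
Perimeter = 10 + 5 + 10 + 5 = 30.

30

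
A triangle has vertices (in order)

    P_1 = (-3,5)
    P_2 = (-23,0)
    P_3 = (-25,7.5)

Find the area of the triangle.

80

Apply the surveyor's formula: 2A = Σ (x_i·y_{i+1} − x_{i+1}·y_i), indices taken mod 3.
Σ = (115) + (-172.5) + (-102.5) = -160
Area = |Σ|/2 = 80.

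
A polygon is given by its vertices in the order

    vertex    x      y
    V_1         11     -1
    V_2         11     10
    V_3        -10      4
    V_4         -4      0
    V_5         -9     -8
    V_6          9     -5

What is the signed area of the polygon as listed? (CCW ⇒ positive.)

Cross-terms: 121, 144, 16, 32, 117, 46  ⇒  Σ = 476
Signed area = Σ/2 = 238 (positive ⇒ counter-clockwise traversal).

238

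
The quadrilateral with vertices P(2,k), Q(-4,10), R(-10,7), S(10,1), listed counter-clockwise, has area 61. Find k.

8

The doubled signed area Σ (x_i y_{i+1} − x_{i+1} y_i) is linear in k.
With k=0 it equals 10; the coefficient of k is 14 (from the two edges through P).
So 14·k + 10 = 2·61 = 122 ⇒ k = 8.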